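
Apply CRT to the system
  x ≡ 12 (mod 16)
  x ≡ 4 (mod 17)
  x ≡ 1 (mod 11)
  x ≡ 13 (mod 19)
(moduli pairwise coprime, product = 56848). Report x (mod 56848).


Product of moduli M = 16 · 17 · 11 · 19 = 56848.
Merge one congruence at a time:
  Start: x ≡ 12 (mod 16).
  Combine with x ≡ 4 (mod 17); new modulus lcm = 272.
    Write x = 12 + 16·t and substitute into x ≡ 4 (mod 17): 16·t ≡ 4 − 12 = -8 (mod 17).
    Reduce coefficients mod 17: 16·t ≡ 9 (mod 17).
    The inverse of 16 mod 17 is 16 (since 16·16 = 256 = 15·17 + 1), so t ≡ 16·9 = 144 ≡ 8 (mod 17).
    Then x = 12 + 16·8 = 140, valid modulo lcm(16, 17) = 272: x ≡ 140 (mod 272).
  Combine with x ≡ 1 (mod 11); new modulus lcm = 2992.
    Write x = 140 + 272·t and substitute into x ≡ 1 (mod 11): 272·t ≡ 1 − 140 = -139 (mod 11).
    Reduce coefficients mod 11: 8·t ≡ 4 (mod 11).
    The inverse of 8 mod 11 is 7 (since 8·7 = 56 = 5·11 + 1), so t ≡ 7·4 = 28 ≡ 6 (mod 11).
    Then x = 140 + 272·6 = 1772, valid modulo lcm(272, 11) = 2992: x ≡ 1772 (mod 2992).
  Combine with x ≡ 13 (mod 19); new modulus lcm = 56848.
    Write x = 1772 + 2992·t and substitute into x ≡ 13 (mod 19): 2992·t ≡ 13 − 1772 = -1759 (mod 19).
    Reduce coefficients mod 19: 9·t ≡ 8 (mod 19).
    The inverse of 9 mod 19 is 17 (since 9·17 = 153 = 8·19 + 1), so t ≡ 17·8 = 136 ≡ 3 (mod 19).
    Then x = 1772 + 2992·3 = 10748, valid modulo lcm(2992, 19) = 56848: x ≡ 10748 (mod 56848).
Verify against each original: 10748 mod 16 = 12, 10748 mod 17 = 4, 10748 mod 11 = 1, 10748 mod 19 = 13.

x ≡ 10748 (mod 56848).


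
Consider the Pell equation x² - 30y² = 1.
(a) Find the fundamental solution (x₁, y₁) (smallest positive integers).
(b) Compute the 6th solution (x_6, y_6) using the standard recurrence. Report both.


Step 1: Find the fundamental solution (x₁, y₁) of x² - 30y² = 1.
  Expand √30 as a continued fraction. a₀ = ⌊√30⌋ = 5; iterate m_{k+1} = d_k·a_k − m_k, d_{k+1} = (30 − m_{k+1}²)/d_k, a_{k+1} = ⌊(a₀ + m_{k+1})/d_{k+1}⌋ (starting m₀ = 0, d₀ = 1), with convergents p_k = a_k·p_{k-1} + p_{k-2}, q_k = a_k·q_{k-1} + q_{k-2} (p₋₁ = 1, q₋₁ = 0):
  k = 0: a₀ = 5; p₀/q₀ = 5/1; p₀² − 30·q₀² = 25 − 30 = -5.
  k = 1: m = 5, d = 5, a = ⌊(5 + 5)/5⌋ = 2; p/q = (2·5 + 1)/(2·1 + 0) = 11/2; p² − 30·q² = 121 − 120 = 1.
  The first convergent with p² − 30·q² = 1 gives the fundamental solution (x₁, y₁) = (11, 2).
Step 2: Apply the recurrence (x_{n+1}, y_{n+1}) = (x₁x_n + 30y₁y_n, x₁y_n + y₁x_n) repeatedly.
  From (x_1, y_1) = (11, 2): x_2 = 11·11 + 30·2·2 = 241; y_2 = 11·2 + 2·11 = 44.
  From (x_2, y_2) = (241, 44): x_3 = 11·241 + 30·2·44 = 5291; y_3 = 11·44 + 2·241 = 966.
  From (x_3, y_3) = (5291, 966): x_4 = 11·5291 + 30·2·966 = 116161; y_4 = 11·966 + 2·5291 = 21208.
  From (x_4, y_4) = (116161, 21208): x_5 = 11·116161 + 30·2·21208 = 2550251; y_5 = 11·21208 + 2·116161 = 465610.
  From (x_5, y_5) = (2550251, 465610): x_6 = 11·2550251 + 30·2·465610 = 55989361; y_6 = 11·465610 + 2·2550251 = 10222212.
Step 3: Verify x_6² - 30·y_6² = 3134808545188321 - 3134808545188320 = 1 (should be 1). ✓

(x_1, y_1) = (11, 2); (x_6, y_6) = (55989361, 10222212).


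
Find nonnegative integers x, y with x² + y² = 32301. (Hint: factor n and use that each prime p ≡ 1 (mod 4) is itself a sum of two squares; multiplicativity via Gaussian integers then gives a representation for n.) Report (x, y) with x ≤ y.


Step 1: Factor n = 32301 = 3^2 · 37 · 97.
Step 2: Check the mod-4 condition on each prime factor: 3 ≡ 3 (mod 4), exponent 2 (must be even); 37 ≡ 1 (mod 4), exponent 1; 97 ≡ 1 (mod 4), exponent 1.
All primes ≡ 3 (mod 4) appear to even exponent (or don't appear), so by the two-squares theorem n IS expressible as a sum of two squares.
Step 3: Build a representation. Group n = k² · m with k = 3 and m = 37 · 97 = 3589 (a product of primes ≡ 1 (mod 4)); a representation of m scales to one of n via (k·x)² + (k·y)² = k²(x² + y²). Each prime p ≡ 1 (mod 4) is itself a sum of two squares; find a² by testing p − a² for a perfect square:
  37: 37 − 1² = 36 = 6² ⇒ 37 = 1² + 6².
  97: 97 − 1² = 96, 97 − 2² = 93, 97 − 3² = 88, 97 − 4² = 81 = 9² ⇒ 97 = 4² + 9².
  Combine using the Brahmagupta–Fibonacci identity (a² + b²)(c² + d²) = (ac − bd)² + (ad + bc)² = (ac + bd)² + (ad − bc)²:
  37 · 97 = 3589: from (1² + 6²)(4² + 9²), take (1·4 − 6·9, 1·9 + 6·4) = (4 − 54, 9 + 24) = (-50, 33); dropping signs (only squares matter) gives (50, 33); check 50² + 33² = 2500 + 1089 = 3589 ✓.
  Scale by k = 3: (3·50, 3·33) = (150, 99).
Step 4: Order so x ≤ y and verify: 99² + 150² = 9801 + 22500 = 32301 = n. ✓

n = 32301 = 99² + 150² (one valid representation with x ≤ y).


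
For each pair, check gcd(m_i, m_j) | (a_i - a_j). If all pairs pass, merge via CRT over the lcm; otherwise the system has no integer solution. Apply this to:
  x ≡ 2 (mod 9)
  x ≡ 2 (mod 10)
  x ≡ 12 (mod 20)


Moduli 9, 10, 20 are not pairwise coprime, so CRT works modulo lcm(m_i) when all pairwise compatibility conditions hold.
Pairwise compatibility: gcd(m_i, m_j) must divide a_i - a_j for every pair.
Merge one congruence at a time:
  Start: x ≡ 2 (mod 9).
  Combine with x ≡ 2 (mod 10): gcd(9, 10) = 1; 2 - 2 = 0, which IS divisible by 1, so compatible.
    Write x = 2 + 9·t and substitute into x ≡ 2 (mod 10): 9·t ≡ 2 − 2 = 0 (mod 10).
    The inverse of 9 mod 10 is 9 (since 9·9 = 81 = 8·10 + 1), so t ≡ 9·0 = 0 ≡ 0 (mod 10).
    Then x = 2 + 9·0 = 2, valid modulo lcm(9, 10) = 90: x ≡ 2 (mod 90).
  Combine with x ≡ 12 (mod 20): gcd(90, 20) = 10; 12 - 2 = 10, which IS divisible by 10, so compatible.
    Write x = 2 + 90·t and substitute into x ≡ 12 (mod 20): 90·t ≡ 12 − 2 = 10 (mod 20).
    Divide the congruence (and modulus) by g = 10: 9·t ≡ 1 (mod 2).
    Reduce coefficients mod 2: 1·t ≡ 1 (mod 2).
    So t ≡ 1 (mod 2).
    Then x = 2 + 90·1 = 92, valid modulo lcm(90, 20) = 180: x ≡ 92 (mod 180).
Verify: 92 mod 9 = 2, 92 mod 10 = 2, 92 mod 20 = 12.

x ≡ 92 (mod 180).


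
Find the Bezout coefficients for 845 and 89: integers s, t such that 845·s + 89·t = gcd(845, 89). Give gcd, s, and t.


Euclidean algorithm on (845, 89) — divide until remainder is 0:
  845 = 9 · 89 + 44
  89 = 2 · 44 + 1
  44 = 44 · 1 + 0
gcd(845, 89) = 1.
Track Bezout coefficients alongside the remainders: start with r₀ = 845 = a·1 + b·0 (s = 1, t = 0) and r₁ = 89 = a·0 + b·1 (s = 0, t = 1); each new remainder r_{k+1} = r_{k-1} − q_k·r_k inherits s_{k+1} = s_{k-1} − q_k·s_k, t_{k+1} = t_{k-1} − q_k·t_k, so r_k = a·s_k + b·t_k at every step:
  q = 9: r = 44, s = 1 − 9·0 = 1, t = 0 − 9·1 = -9  (check: 845·1 + 89·(-9) = 44)
  q = 2: r = 1, s = 0 − 2·1 = -2, t = 1 − 2·(-9) = 19  (check: 845·(-2) + 89·19 = 1)
The row with r = 1 (the gcd) gives the Bezout coefficients s = -2, t = 19.
Result: 845 · (-2) + 89 · (19) = 1.

gcd(845, 89) = 1; s = -2, t = 19 (check: 845·(-2) + 89·19 = 1).


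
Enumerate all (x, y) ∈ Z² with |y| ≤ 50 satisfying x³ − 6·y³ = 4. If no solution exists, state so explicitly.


The equation is x³ - 6y³ = 4. For fixed y, x³ = 6·y³ + 4, so a solution requires the RHS to be a perfect cube.
Strategy: iterate y from -50 to 50, compute RHS = 6·y³ + 4, and check whether it is a (positive or negative) perfect cube.
Check small values of y:
  y = 0: RHS = 4 is not a perfect cube.
  y = 1: RHS = 10 is not a perfect cube.
  y = -1: RHS = -2 is not a perfect cube.
  y = 2: RHS = 52 is not a perfect cube.
  y = -2: RHS = -44 is not a perfect cube.
  y = 3: RHS = 166 is not a perfect cube.
  y = -3: RHS = -158 is not a perfect cube.
Continuing the search up to |y| = 50 finds no solutions either.
No (x, y) in the scanned range satisfies the equation.

No integer solutions with |y| ≤ 50.


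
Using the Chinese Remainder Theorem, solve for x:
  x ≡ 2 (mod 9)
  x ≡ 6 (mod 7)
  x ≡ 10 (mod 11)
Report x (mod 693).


Moduli 9, 7, 11 are pairwise coprime; by CRT there is a unique solution modulo M = 9 · 7 · 11 = 693.
Solve pairwise, accumulating the modulus:
  Start with x ≡ 2 (mod 9).
  Combine with x ≡ 6 (mod 7): since gcd(9, 7) = 1, we get a unique residue mod 63.
    Write x = 2 + 9·t and substitute into x ≡ 6 (mod 7): 9·t ≡ 6 − 2 = 4 (mod 7).
    Reduce coefficients mod 7: 2·t ≡ 4 (mod 7).
    The inverse of 2 mod 7 is 4 (since 2·4 = 8 = 1·7 + 1), so t ≡ 4·4 = 16 ≡ 2 (mod 7).
    Then x = 2 + 9·2 = 20, valid modulo lcm(9, 7) = 63: x ≡ 20 (mod 63).
  Combine with x ≡ 10 (mod 11): since gcd(63, 11) = 1, we get a unique residue mod 693.
    Write x = 20 + 63·t and substitute into x ≡ 10 (mod 11): 63·t ≡ 10 − 20 = -10 (mod 11).
    Reduce coefficients mod 11: 8·t ≡ 1 (mod 11).
    The inverse of 8 mod 11 is 7 (since 8·7 = 56 = 5·11 + 1), so t ≡ 7·1 = 7 ≡ 7 (mod 11).
    Then x = 20 + 63·7 = 461, valid modulo lcm(63, 11) = 693: x ≡ 461 (mod 693).
Verify: 461 mod 9 = 2 ✓, 461 mod 7 = 6 ✓, 461 mod 11 = 10 ✓.

x ≡ 461 (mod 693).


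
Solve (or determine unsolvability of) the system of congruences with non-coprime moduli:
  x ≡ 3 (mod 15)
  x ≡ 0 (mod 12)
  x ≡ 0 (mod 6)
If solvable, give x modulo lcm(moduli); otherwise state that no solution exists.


Moduli 15, 12, 6 are not pairwise coprime, so CRT works modulo lcm(m_i) when all pairwise compatibility conditions hold.
Pairwise compatibility: gcd(m_i, m_j) must divide a_i - a_j for every pair.
Merge one congruence at a time:
  Start: x ≡ 3 (mod 15).
  Combine with x ≡ 0 (mod 12): gcd(15, 12) = 3; 0 - 3 = -3, which IS divisible by 3, so compatible.
    Write x = 3 + 15·t and substitute into x ≡ 0 (mod 12): 15·t ≡ 0 − 3 = -3 (mod 12).
    Divide the congruence (and modulus) by g = 3: 5·t ≡ -1 (mod 4).
    Reduce coefficients mod 4: 1·t ≡ 3 (mod 4).
    So t ≡ 3 (mod 4).
    Then x = 3 + 15·3 = 48, valid modulo lcm(15, 12) = 60: x ≡ 48 (mod 60).
  Combine with x ≡ 0 (mod 6): gcd(60, 6) = 6; 0 - 48 = -48, which IS divisible by 6, so compatible.
    Write x = 48 + 60·t and substitute into x ≡ 0 (mod 6): 60·t ≡ 0 − 48 = -48 (mod 6).
    Divide the congruence (and modulus) by g = 6: 10·t ≡ -8 (mod 1).
    Modulo 1 every t works; take t = 0.
    Then x = 48 + 60·0 = 48, valid modulo lcm(60, 6) = 60: x ≡ 48 (mod 60).
Verify: 48 mod 15 = 3, 48 mod 12 = 0, 48 mod 6 = 0.

x ≡ 48 (mod 60).


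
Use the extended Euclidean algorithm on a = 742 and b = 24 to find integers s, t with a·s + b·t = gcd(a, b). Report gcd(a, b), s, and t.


Euclidean algorithm on (742, 24) — divide until remainder is 0:
  742 = 30 · 24 + 22
  24 = 1 · 22 + 2
  22 = 11 · 2 + 0
gcd(742, 24) = 2.
Track Bezout coefficients alongside the remainders: start with r₀ = 742 = a·1 + b·0 (s = 1, t = 0) and r₁ = 24 = a·0 + b·1 (s = 0, t = 1); each new remainder r_{k+1} = r_{k-1} − q_k·r_k inherits s_{k+1} = s_{k-1} − q_k·s_k, t_{k+1} = t_{k-1} − q_k·t_k, so r_k = a·s_k + b·t_k at every step:
  q = 30: r = 22, s = 1 − 30·0 = 1, t = 0 − 30·1 = -30  (check: 742·1 + 24·(-30) = 22)
  q = 1: r = 2, s = 0 − 1·1 = -1, t = 1 − 1·(-30) = 31  (check: 742·(-1) + 24·31 = 2)
The row with r = 2 (the gcd) gives the Bezout coefficients s = -1, t = 31.
Result: 742 · (-1) + 24 · (31) = 2.

gcd(742, 24) = 2; s = -1, t = 31 (check: 742·(-1) + 24·31 = 2).


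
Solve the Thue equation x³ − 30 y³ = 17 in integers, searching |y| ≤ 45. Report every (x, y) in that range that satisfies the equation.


The equation is x³ - 30y³ = 17. For fixed y, x³ = 30·y³ + 17, so a solution requires the RHS to be a perfect cube.
Strategy: iterate y from -45 to 45, compute RHS = 30·y³ + 17, and check whether it is a (positive or negative) perfect cube.
Check small values of y:
  y = 0: RHS = 17 is not a perfect cube.
  y = 1: RHS = 47 is not a perfect cube.
  y = -1: RHS = -13 is not a perfect cube.
  y = 2: RHS = 257 is not a perfect cube.
  y = -2: RHS = -223 is not a perfect cube.
  y = 3: RHS = 827 is not a perfect cube.
  y = -3: RHS = -793 is not a perfect cube.
Continuing the search up to |y| = 45 finds no solutions either.
No (x, y) in the scanned range satisfies the equation.

No integer solutions with |y| ≤ 45.


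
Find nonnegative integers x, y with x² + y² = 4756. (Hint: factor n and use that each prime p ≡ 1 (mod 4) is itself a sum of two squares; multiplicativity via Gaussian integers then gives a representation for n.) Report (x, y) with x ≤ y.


Step 1: Factor n = 4756 = 2^2 · 29 · 41.
Step 2: Check the mod-4 condition on each prime factor: 2 = 2 (special); 29 ≡ 1 (mod 4), exponent 1; 41 ≡ 1 (mod 4), exponent 1.
All primes ≡ 3 (mod 4) appear to even exponent (or don't appear), so by the two-squares theorem n IS expressible as a sum of two squares.
Step 3: Build a representation. Group n = k² · m with k = 2 and m = 29 · 41 = 1189 (a product of primes ≡ 1 (mod 4)); a representation of m scales to one of n via (k·x)² + (k·y)² = k²(x² + y²). Each prime p ≡ 1 (mod 4) is itself a sum of two squares; find a² by testing p − a² for a perfect square:
  29: 29 − 1² = 28, 29 − 2² = 25 = 5² ⇒ 29 = 2² + 5².
  41: 41 − 1² = 40, 41 − 2² = 37, 41 − 3² = 32, 41 − 4² = 25 = 5² ⇒ 41 = 4² + 5².
  Combine using the Brahmagupta–Fibonacci identity (a² + b²)(c² + d²) = (ac − bd)² + (ad + bc)² = (ac + bd)² + (ad − bc)²:
  29 · 41 = 1189: from (2² + 5²)(4² + 5²), take (2·4 − 5·5, 2·5 + 5·4) = (8 − 25, 10 + 20) = (-17, 30); dropping signs (only squares matter) gives (17, 30); check 17² + 30² = 289 + 900 = 1189 ✓.
  Scale by k = 2: (2·17, 2·30) = (34, 60).
Step 4: Order so x ≤ y and verify: 34² + 60² = 1156 + 3600 = 4756 = n. ✓

n = 4756 = 34² + 60² (one valid representation with x ≤ y).


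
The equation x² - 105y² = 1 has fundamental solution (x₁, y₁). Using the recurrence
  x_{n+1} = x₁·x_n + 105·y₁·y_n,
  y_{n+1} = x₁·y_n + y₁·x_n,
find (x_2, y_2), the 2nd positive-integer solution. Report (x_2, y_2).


Step 1: Find the fundamental solution (x₁, y₁) of x² - 105y² = 1.
  Expand √105 as a continued fraction. a₀ = ⌊√105⌋ = 10; iterate m_{k+1} = d_k·a_k − m_k, d_{k+1} = (105 − m_{k+1}²)/d_k, a_{k+1} = ⌊(a₀ + m_{k+1})/d_{k+1}⌋ (starting m₀ = 0, d₀ = 1), with convergents p_k = a_k·p_{k-1} + p_{k-2}, q_k = a_k·q_{k-1} + q_{k-2} (p₋₁ = 1, q₋₁ = 0):
  k = 0: a₀ = 10; p₀/q₀ = 10/1; p₀² − 105·q₀² = 100 − 105 = -5.
  k = 1: m = 10, d = 5, a = ⌊(10 + 10)/5⌋ = 4; p/q = (4·10 + 1)/(4·1 + 0) = 41/4; p² − 105·q² = 1681 − 1680 = 1.
  The first convergent with p² − 105·q² = 1 gives the fundamental solution (x₁, y₁) = (41, 4).
Step 2: Apply the recurrence (x_{n+1}, y_{n+1}) = (x₁x_n + 105y₁y_n, x₁y_n + y₁x_n) repeatedly.
  From (x_1, y_1) = (41, 4): x_2 = 41·41 + 105·4·4 = 3361; y_2 = 41·4 + 4·41 = 328.
Step 3: Verify x_2² - 105·y_2² = 11296321 - 11296320 = 1 (should be 1). ✓

(x_1, y_1) = (41, 4); (x_2, y_2) = (3361, 328).


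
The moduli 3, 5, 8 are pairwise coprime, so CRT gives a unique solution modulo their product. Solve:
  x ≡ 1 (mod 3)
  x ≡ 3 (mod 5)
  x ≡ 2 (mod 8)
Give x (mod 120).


Moduli 3, 5, 8 are pairwise coprime; by CRT there is a unique solution modulo M = 3 · 5 · 8 = 120.
Solve pairwise, accumulating the modulus:
  Start with x ≡ 1 (mod 3).
  Combine with x ≡ 3 (mod 5): since gcd(3, 5) = 1, we get a unique residue mod 15.
    Write x = 1 + 3·t and substitute into x ≡ 3 (mod 5): 3·t ≡ 3 − 1 = 2 (mod 5).
    The inverse of 3 mod 5 is 2 (since 3·2 = 6 = 1·5 + 1), so t ≡ 2·2 = 4 ≡ 4 (mod 5).
    Then x = 1 + 3·4 = 13, valid modulo lcm(3, 5) = 15: x ≡ 13 (mod 15).
  Combine with x ≡ 2 (mod 8): since gcd(15, 8) = 1, we get a unique residue mod 120.
    Write x = 13 + 15·t and substitute into x ≡ 2 (mod 8): 15·t ≡ 2 − 13 = -11 (mod 8).
    Reduce coefficients mod 8: 7·t ≡ 5 (mod 8).
    The inverse of 7 mod 8 is 7 (since 7·7 = 49 = 6·8 + 1), so t ≡ 7·5 = 35 ≡ 3 (mod 8).
    Then x = 13 + 15·3 = 58, valid modulo lcm(15, 8) = 120: x ≡ 58 (mod 120).
Verify: 58 mod 3 = 1 ✓, 58 mod 5 = 3 ✓, 58 mod 8 = 2 ✓.

x ≡ 58 (mod 120).


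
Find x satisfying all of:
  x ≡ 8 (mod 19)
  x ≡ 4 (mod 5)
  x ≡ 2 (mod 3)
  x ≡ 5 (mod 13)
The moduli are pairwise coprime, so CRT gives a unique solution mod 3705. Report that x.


Product of moduli M = 19 · 5 · 3 · 13 = 3705.
Merge one congruence at a time:
  Start: x ≡ 8 (mod 19).
  Combine with x ≡ 4 (mod 5); new modulus lcm = 95.
    Write x = 8 + 19·t and substitute into x ≡ 4 (mod 5): 19·t ≡ 4 − 8 = -4 (mod 5).
    Reduce coefficients mod 5: 4·t ≡ 1 (mod 5).
    The inverse of 4 mod 5 is 4 (since 4·4 = 16 = 3·5 + 1), so t ≡ 4·1 = 4 ≡ 4 (mod 5).
    Then x = 8 + 19·4 = 84, valid modulo lcm(19, 5) = 95: x ≡ 84 (mod 95).
  Combine with x ≡ 2 (mod 3); new modulus lcm = 285.
    Write x = 84 + 95·t and substitute into x ≡ 2 (mod 3): 95·t ≡ 2 − 84 = -82 (mod 3).
    Reduce coefficients mod 3: 2·t ≡ 2 (mod 3).
    The inverse of 2 mod 3 is 2 (since 2·2 = 4 = 1·3 + 1), so t ≡ 2·2 = 4 ≡ 1 (mod 3).
    Then x = 84 + 95·1 = 179, valid modulo lcm(95, 3) = 285: x ≡ 179 (mod 285).
  Combine with x ≡ 5 (mod 13); new modulus lcm = 3705.
    Write x = 179 + 285·t and substitute into x ≡ 5 (mod 13): 285·t ≡ 5 − 179 = -174 (mod 13).
    Reduce coefficients mod 13: 12·t ≡ 8 (mod 13).
    The inverse of 12 mod 13 is 12 (since 12·12 = 144 = 11·13 + 1), so t ≡ 12·8 = 96 ≡ 5 (mod 13).
    Then x = 179 + 285·5 = 1604, valid modulo lcm(285, 13) = 3705: x ≡ 1604 (mod 3705).
Verify against each original: 1604 mod 19 = 8, 1604 mod 5 = 4, 1604 mod 3 = 2, 1604 mod 13 = 5.

x ≡ 1604 (mod 3705).


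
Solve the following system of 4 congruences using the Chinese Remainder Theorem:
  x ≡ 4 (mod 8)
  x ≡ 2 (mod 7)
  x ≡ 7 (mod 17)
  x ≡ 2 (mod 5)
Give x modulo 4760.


Product of moduli M = 8 · 7 · 17 · 5 = 4760.
Merge one congruence at a time:
  Start: x ≡ 4 (mod 8).
  Combine with x ≡ 2 (mod 7); new modulus lcm = 56.
    Write x = 4 + 8·t and substitute into x ≡ 2 (mod 7): 8·t ≡ 2 − 4 = -2 (mod 7).
    Reduce coefficients mod 7: 1·t ≡ 5 (mod 7).
    So t ≡ 5 (mod 7).
    Then x = 4 + 8·5 = 44, valid modulo lcm(8, 7) = 56: x ≡ 44 (mod 56).
  Combine with x ≡ 7 (mod 17); new modulus lcm = 952.
    Write x = 44 + 56·t and substitute into x ≡ 7 (mod 17): 56·t ≡ 7 − 44 = -37 (mod 17).
    Reduce coefficients mod 17: 5·t ≡ 14 (mod 17).
    The inverse of 5 mod 17 is 7 (since 5·7 = 35 = 2·17 + 1), so t ≡ 7·14 = 98 ≡ 13 (mod 17).
    Then x = 44 + 56·13 = 772, valid modulo lcm(56, 17) = 952: x ≡ 772 (mod 952).
  Combine with x ≡ 2 (mod 5); new modulus lcm = 4760.
    Write x = 772 + 952·t and substitute into x ≡ 2 (mod 5): 952·t ≡ 2 − 772 = -770 (mod 5).
    Reduce coefficients mod 5: 2·t ≡ 0 (mod 5).
    The inverse of 2 mod 5 is 3 (since 2·3 = 6 = 1·5 + 1), so t ≡ 3·0 = 0 ≡ 0 (mod 5).
    Then x = 772 + 952·0 = 772, valid modulo lcm(952, 5) = 4760: x ≡ 772 (mod 4760).
Verify against each original: 772 mod 8 = 4, 772 mod 7 = 2, 772 mod 17 = 7, 772 mod 5 = 2.

x ≡ 772 (mod 4760).


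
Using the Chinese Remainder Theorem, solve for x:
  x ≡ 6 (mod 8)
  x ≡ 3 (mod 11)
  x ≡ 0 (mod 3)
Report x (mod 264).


Moduli 8, 11, 3 are pairwise coprime; by CRT there is a unique solution modulo M = 8 · 11 · 3 = 264.
Solve pairwise, accumulating the modulus:
  Start with x ≡ 6 (mod 8).
  Combine with x ≡ 3 (mod 11): since gcd(8, 11) = 1, we get a unique residue mod 88.
    Write x = 6 + 8·t and substitute into x ≡ 3 (mod 11): 8·t ≡ 3 − 6 = -3 (mod 11).
    Reduce coefficients mod 11: 8·t ≡ 8 (mod 11).
    The inverse of 8 mod 11 is 7 (since 8·7 = 56 = 5·11 + 1), so t ≡ 7·8 = 56 ≡ 1 (mod 11).
    Then x = 6 + 8·1 = 14, valid modulo lcm(8, 11) = 88: x ≡ 14 (mod 88).
  Combine with x ≡ 0 (mod 3): since gcd(88, 3) = 1, we get a unique residue mod 264.
    Write x = 14 + 88·t and substitute into x ≡ 0 (mod 3): 88·t ≡ 0 − 14 = -14 (mod 3).
    Reduce coefficients mod 3: 1·t ≡ 1 (mod 3).
    So t ≡ 1 (mod 3).
    Then x = 14 + 88·1 = 102, valid modulo lcm(88, 3) = 264: x ≡ 102 (mod 264).
Verify: 102 mod 8 = 6 ✓, 102 mod 11 = 3 ✓, 102 mod 3 = 0 ✓.

x ≡ 102 (mod 264).


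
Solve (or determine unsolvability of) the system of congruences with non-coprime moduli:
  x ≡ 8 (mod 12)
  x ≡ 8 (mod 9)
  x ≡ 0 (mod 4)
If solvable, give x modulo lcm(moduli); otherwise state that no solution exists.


Moduli 12, 9, 4 are not pairwise coprime, so CRT works modulo lcm(m_i) when all pairwise compatibility conditions hold.
Pairwise compatibility: gcd(m_i, m_j) must divide a_i - a_j for every pair.
Merge one congruence at a time:
  Start: x ≡ 8 (mod 12).
  Combine with x ≡ 8 (mod 9): gcd(12, 9) = 3; 8 - 8 = 0, which IS divisible by 3, so compatible.
    Write x = 8 + 12·t and substitute into x ≡ 8 (mod 9): 12·t ≡ 8 − 8 = 0 (mod 9).
    Divide the congruence (and modulus) by g = 3: 4·t ≡ 0 (mod 3).
    Reduce coefficients mod 3: 1·t ≡ 0 (mod 3).
    So t ≡ 0 (mod 3).
    Then x = 8 + 12·0 = 8, valid modulo lcm(12, 9) = 36: x ≡ 8 (mod 36).
  Combine with x ≡ 0 (mod 4): gcd(36, 4) = 4; 0 - 8 = -8, which IS divisible by 4, so compatible.
    Write x = 8 + 36·t and substitute into x ≡ 0 (mod 4): 36·t ≡ 0 − 8 = -8 (mod 4).
    Divide the congruence (and modulus) by g = 4: 9·t ≡ -2 (mod 1).
    Modulo 1 every t works; take t = 0.
    Then x = 8 + 36·0 = 8, valid modulo lcm(36, 4) = 36: x ≡ 8 (mod 36).
Verify: 8 mod 12 = 8, 8 mod 9 = 8, 8 mod 4 = 0.

x ≡ 8 (mod 36).


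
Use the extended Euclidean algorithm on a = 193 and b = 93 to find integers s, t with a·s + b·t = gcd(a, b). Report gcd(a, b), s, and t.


Euclidean algorithm on (193, 93) — divide until remainder is 0:
  193 = 2 · 93 + 7
  93 = 13 · 7 + 2
  7 = 3 · 2 + 1
  2 = 2 · 1 + 0
gcd(193, 93) = 1.
Track Bezout coefficients alongside the remainders: start with r₀ = 193 = a·1 + b·0 (s = 1, t = 0) and r₁ = 93 = a·0 + b·1 (s = 0, t = 1); each new remainder r_{k+1} = r_{k-1} − q_k·r_k inherits s_{k+1} = s_{k-1} − q_k·s_k, t_{k+1} = t_{k-1} − q_k·t_k, so r_k = a·s_k + b·t_k at every step:
  q = 2: r = 7, s = 1 − 2·0 = 1, t = 0 − 2·1 = -2  (check: 193·1 + 93·(-2) = 7)
  q = 13: r = 2, s = 0 − 13·1 = -13, t = 1 − 13·(-2) = 27  (check: 193·(-13) + 93·27 = 2)
  q = 3: r = 1, s = 1 − 3·(-13) = 40, t = -2 − 3·27 = -83  (check: 193·40 + 93·(-83) = 1)
The row with r = 1 (the gcd) gives the Bezout coefficients s = 40, t = -83.
Result: 193 · (40) + 93 · (-83) = 1.

gcd(193, 93) = 1; s = 40, t = -83 (check: 193·40 + 93·(-83) = 1).


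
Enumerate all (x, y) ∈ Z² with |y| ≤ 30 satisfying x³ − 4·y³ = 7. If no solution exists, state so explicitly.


The equation is x³ - 4y³ = 7. For fixed y, x³ = 4·y³ + 7, so a solution requires the RHS to be a perfect cube.
Strategy: iterate y from -30 to 30, compute RHS = 4·y³ + 7, and check whether it is a (positive or negative) perfect cube.
Check small values of y:
  y = 0: RHS = 7 is not a perfect cube.
  y = 1: RHS = 11 is not a perfect cube.
  y = -1: RHS = 3 is not a perfect cube.
  y = 2: RHS = 39 is not a perfect cube.
  y = -2: RHS = -25 is not a perfect cube.
  y = 3: RHS = 115 is not a perfect cube.
  y = -3: RHS = -101 is not a perfect cube.
Continuing the search up to |y| = 30 finds no solutions either.
No (x, y) in the scanned range satisfies the equation.

No integer solutions with |y| ≤ 30.


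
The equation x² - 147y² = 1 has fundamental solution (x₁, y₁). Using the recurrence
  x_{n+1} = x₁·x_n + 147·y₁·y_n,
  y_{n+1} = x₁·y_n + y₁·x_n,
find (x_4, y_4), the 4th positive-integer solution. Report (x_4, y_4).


Step 1: Find the fundamental solution (x₁, y₁) of x² - 147y² = 1.
  Expand √147 as a continued fraction. a₀ = ⌊√147⌋ = 12; iterate m_{k+1} = d_k·a_k − m_k, d_{k+1} = (147 − m_{k+1}²)/d_k, a_{k+1} = ⌊(a₀ + m_{k+1})/d_{k+1}⌋ (starting m₀ = 0, d₀ = 1), with convergents p_k = a_k·p_{k-1} + p_{k-2}, q_k = a_k·q_{k-1} + q_{k-2} (p₋₁ = 1, q₋₁ = 0):
  k = 0: a₀ = 12; p₀/q₀ = 12/1; p₀² − 147·q₀² = 144 − 147 = -3.
  k = 1: m = 12, d = 3, a = ⌊(12 + 12)/3⌋ = 8; p/q = (8·12 + 1)/(8·1 + 0) = 97/8; p² − 147·q² = 9409 − 9408 = 1.
  The first convergent with p² − 147·q² = 1 gives the fundamental solution (x₁, y₁) = (97, 8).
Step 2: Apply the recurrence (x_{n+1}, y_{n+1}) = (x₁x_n + 147y₁y_n, x₁y_n + y₁x_n) repeatedly.
  From (x_1, y_1) = (97, 8): x_2 = 97·97 + 147·8·8 = 18817; y_2 = 97·8 + 8·97 = 1552.
  From (x_2, y_2) = (18817, 1552): x_3 = 97·18817 + 147·8·1552 = 3650401; y_3 = 97·1552 + 8·18817 = 301080.
  From (x_3, y_3) = (3650401, 301080): x_4 = 97·3650401 + 147·8·301080 = 708158977; y_4 = 97·301080 + 8·3650401 = 58407968.
Step 3: Verify x_4² - 147·y_4² = 501489136705686529 - 501489136705686528 = 1 (should be 1). ✓

(x_1, y_1) = (97, 8); (x_4, y_4) = (708158977, 58407968).


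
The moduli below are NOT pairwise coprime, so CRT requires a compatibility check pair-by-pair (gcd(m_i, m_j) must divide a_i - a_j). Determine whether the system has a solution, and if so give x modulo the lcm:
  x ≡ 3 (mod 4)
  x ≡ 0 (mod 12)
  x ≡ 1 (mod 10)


Moduli 4, 12, 10 are not pairwise coprime, so CRT works modulo lcm(m_i) when all pairwise compatibility conditions hold.
Pairwise compatibility: gcd(m_i, m_j) must divide a_i - a_j for every pair.
Merge one congruence at a time:
  Start: x ≡ 3 (mod 4).
  Combine with x ≡ 0 (mod 12): gcd(4, 12) = 4, and 0 - 3 = -3 is NOT divisible by 4.
    ⇒ system is inconsistent (no integer solution).

No solution (the system is inconsistent).


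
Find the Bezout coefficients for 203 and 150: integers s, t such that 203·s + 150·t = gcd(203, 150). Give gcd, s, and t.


Euclidean algorithm on (203, 150) — divide until remainder is 0:
  203 = 1 · 150 + 53
  150 = 2 · 53 + 44
  53 = 1 · 44 + 9
  44 = 4 · 9 + 8
  9 = 1 · 8 + 1
  8 = 8 · 1 + 0
gcd(203, 150) = 1.
Track Bezout coefficients alongside the remainders: start with r₀ = 203 = a·1 + b·0 (s = 1, t = 0) and r₁ = 150 = a·0 + b·1 (s = 0, t = 1); each new remainder r_{k+1} = r_{k-1} − q_k·r_k inherits s_{k+1} = s_{k-1} − q_k·s_k, t_{k+1} = t_{k-1} − q_k·t_k, so r_k = a·s_k + b·t_k at every step:
  q = 1: r = 53, s = 1 − 1·0 = 1, t = 0 − 1·1 = -1  (check: 203·1 + 150·(-1) = 53)
  q = 2: r = 44, s = 0 − 2·1 = -2, t = 1 − 2·(-1) = 3  (check: 203·(-2) + 150·3 = 44)
  q = 1: r = 9, s = 1 − 1·(-2) = 3, t = -1 − 1·3 = -4  (check: 203·3 + 150·(-4) = 9)
  q = 4: r = 8, s = -2 − 4·3 = -14, t = 3 − 4·(-4) = 19  (check: 203·(-14) + 150·19 = 8)
  q = 1: r = 1, s = 3 − 1·(-14) = 17, t = -4 − 1·19 = -23  (check: 203·17 + 150·(-23) = 1)
The row with r = 1 (the gcd) gives the Bezout coefficients s = 17, t = -23.
Result: 203 · (17) + 150 · (-23) = 1.

gcd(203, 150) = 1; s = 17, t = -23 (check: 203·17 + 150·(-23) = 1).


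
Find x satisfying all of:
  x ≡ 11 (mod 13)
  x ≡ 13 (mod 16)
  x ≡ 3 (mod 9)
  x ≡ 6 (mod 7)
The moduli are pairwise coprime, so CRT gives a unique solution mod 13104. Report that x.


Product of moduli M = 13 · 16 · 9 · 7 = 13104.
Merge one congruence at a time:
  Start: x ≡ 11 (mod 13).
  Combine with x ≡ 13 (mod 16); new modulus lcm = 208.
    Write x = 11 + 13·t and substitute into x ≡ 13 (mod 16): 13·t ≡ 13 − 11 = 2 (mod 16).
    The inverse of 13 mod 16 is 5 (since 13·5 = 65 = 4·16 + 1), so t ≡ 5·2 = 10 ≡ 10 (mod 16).
    Then x = 11 + 13·10 = 141, valid modulo lcm(13, 16) = 208: x ≡ 141 (mod 208).
  Combine with x ≡ 3 (mod 9); new modulus lcm = 1872.
    Write x = 141 + 208·t and substitute into x ≡ 3 (mod 9): 208·t ≡ 3 − 141 = -138 (mod 9).
    Reduce coefficients mod 9: 1·t ≡ 6 (mod 9).
    So t ≡ 6 (mod 9).
    Then x = 141 + 208·6 = 1389, valid modulo lcm(208, 9) = 1872: x ≡ 1389 (mod 1872).
  Combine with x ≡ 6 (mod 7); new modulus lcm = 13104.
    Write x = 1389 + 1872·t and substitute into x ≡ 6 (mod 7): 1872·t ≡ 6 − 1389 = -1383 (mod 7).
    Reduce coefficients mod 7: 3·t ≡ 3 (mod 7).
    The inverse of 3 mod 7 is 5 (since 3·5 = 15 = 2·7 + 1), so t ≡ 5·3 = 15 ≡ 1 (mod 7).
    Then x = 1389 + 1872·1 = 3261, valid modulo lcm(1872, 7) = 13104: x ≡ 3261 (mod 13104).
Verify against each original: 3261 mod 13 = 11, 3261 mod 16 = 13, 3261 mod 9 = 3, 3261 mod 7 = 6.

x ≡ 3261 (mod 13104).


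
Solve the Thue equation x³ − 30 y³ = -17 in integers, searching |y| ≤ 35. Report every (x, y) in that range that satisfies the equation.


The equation is x³ - 30y³ = -17. For fixed y, x³ = 30·y³ − 17, so a solution requires the RHS to be a perfect cube.
Strategy: iterate y from -35 to 35, compute RHS = 30·y³ − 17, and check whether it is a (positive or negative) perfect cube.
Check small values of y:
  y = 0: RHS = -17 is not a perfect cube.
  y = 1: RHS = 13 is not a perfect cube.
  y = -1: RHS = -47 is not a perfect cube.
  y = 2: RHS = 223 is not a perfect cube.
  y = -2: RHS = -257 is not a perfect cube.
  y = 3: RHS = 793 is not a perfect cube.
  y = -3: RHS = -827 is not a perfect cube.
Continuing the search up to |y| = 35 finds no solutions either.
No (x, y) in the scanned range satisfies the equation.

No integer solutions with |y| ≤ 35.


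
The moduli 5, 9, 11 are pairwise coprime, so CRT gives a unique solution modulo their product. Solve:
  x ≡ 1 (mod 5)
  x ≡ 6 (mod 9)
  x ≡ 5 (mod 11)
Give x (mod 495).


Moduli 5, 9, 11 are pairwise coprime; by CRT there is a unique solution modulo M = 5 · 9 · 11 = 495.
Solve pairwise, accumulating the modulus:
  Start with x ≡ 1 (mod 5).
  Combine with x ≡ 6 (mod 9): since gcd(5, 9) = 1, we get a unique residue mod 45.
    Write x = 1 + 5·t and substitute into x ≡ 6 (mod 9): 5·t ≡ 6 − 1 = 5 (mod 9).
    The inverse of 5 mod 9 is 2 (since 5·2 = 10 = 1·9 + 1), so t ≡ 2·5 = 10 ≡ 1 (mod 9).
    Then x = 1 + 5·1 = 6, valid modulo lcm(5, 9) = 45: x ≡ 6 (mod 45).
  Combine with x ≡ 5 (mod 11): since gcd(45, 11) = 1, we get a unique residue mod 495.
    Write x = 6 + 45·t and substitute into x ≡ 5 (mod 11): 45·t ≡ 5 − 6 = -1 (mod 11).
    Reduce coefficients mod 11: 1·t ≡ 10 (mod 11).
    So t ≡ 10 (mod 11).
    Then x = 6 + 45·10 = 456, valid modulo lcm(45, 11) = 495: x ≡ 456 (mod 495).
Verify: 456 mod 5 = 1 ✓, 456 mod 9 = 6 ✓, 456 mod 11 = 5 ✓.

x ≡ 456 (mod 495).


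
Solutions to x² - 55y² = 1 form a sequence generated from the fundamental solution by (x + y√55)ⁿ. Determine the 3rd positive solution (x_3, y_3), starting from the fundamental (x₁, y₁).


Step 1: Find the fundamental solution (x₁, y₁) of x² - 55y² = 1.
  Expand √55 as a continued fraction. a₀ = ⌊√55⌋ = 7; iterate m_{k+1} = d_k·a_k − m_k, d_{k+1} = (55 − m_{k+1}²)/d_k, a_{k+1} = ⌊(a₀ + m_{k+1})/d_{k+1}⌋ (starting m₀ = 0, d₀ = 1), with convergents p_k = a_k·p_{k-1} + p_{k-2}, q_k = a_k·q_{k-1} + q_{k-2} (p₋₁ = 1, q₋₁ = 0):
  k = 0: a₀ = 7; p₀/q₀ = 7/1; p₀² − 55·q₀² = 49 − 55 = -6.
  k = 1: m = 7, d = 6, a = ⌊(7 + 7)/6⌋ = 2; p/q = (2·7 + 1)/(2·1 + 0) = 15/2; p² − 55·q² = 225 − 220 = 5.
  k = 2: m = 5, d = 5, a = ⌊(7 + 5)/5⌋ = 2; p/q = (2·15 + 7)/(2·2 + 1) = 37/5; p² − 55·q² = 1369 − 1375 = -6.
  k = 3: m = 5, d = 6, a = ⌊(7 + 5)/6⌋ = 2; p/q = (2·37 + 15)/(2·5 + 2) = 89/12; p² − 55·q² = 7921 − 7920 = 1.
  The first convergent with p² − 55·q² = 1 gives the fundamental solution (x₁, y₁) = (89, 12).
Step 2: Apply the recurrence (x_{n+1}, y_{n+1}) = (x₁x_n + 55y₁y_n, x₁y_n + y₁x_n) repeatedly.
  From (x_1, y_1) = (89, 12): x_2 = 89·89 + 55·12·12 = 15841; y_2 = 89·12 + 12·89 = 2136.
  From (x_2, y_2) = (15841, 2136): x_3 = 89·15841 + 55·12·2136 = 2819609; y_3 = 89·2136 + 12·15841 = 380196.
Step 3: Verify x_3² - 55·y_3² = 7950194912881 - 7950194912880 = 1 (should be 1). ✓

(x_1, y_1) = (89, 12); (x_3, y_3) = (2819609, 380196).


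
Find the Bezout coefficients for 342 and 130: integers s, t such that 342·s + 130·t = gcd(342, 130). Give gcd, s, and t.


Euclidean algorithm on (342, 130) — divide until remainder is 0:
  342 = 2 · 130 + 82
  130 = 1 · 82 + 48
  82 = 1 · 48 + 34
  48 = 1 · 34 + 14
  34 = 2 · 14 + 6
  14 = 2 · 6 + 2
  6 = 3 · 2 + 0
gcd(342, 130) = 2.
Track Bezout coefficients alongside the remainders: start with r₀ = 342 = a·1 + b·0 (s = 1, t = 0) and r₁ = 130 = a·0 + b·1 (s = 0, t = 1); each new remainder r_{k+1} = r_{k-1} − q_k·r_k inherits s_{k+1} = s_{k-1} − q_k·s_k, t_{k+1} = t_{k-1} − q_k·t_k, so r_k = a·s_k + b·t_k at every step:
  q = 2: r = 82, s = 1 − 2·0 = 1, t = 0 − 2·1 = -2  (check: 342·1 + 130·(-2) = 82)
  q = 1: r = 48, s = 0 − 1·1 = -1, t = 1 − 1·(-2) = 3  (check: 342·(-1) + 130·3 = 48)
  q = 1: r = 34, s = 1 − 1·(-1) = 2, t = -2 − 1·3 = -5  (check: 342·2 + 130·(-5) = 34)
  q = 1: r = 14, s = -1 − 1·2 = -3, t = 3 − 1·(-5) = 8  (check: 342·(-3) + 130·8 = 14)
  q = 2: r = 6, s = 2 − 2·(-3) = 8, t = -5 − 2·8 = -21  (check: 342·8 + 130·(-21) = 6)
  q = 2: r = 2, s = -3 − 2·8 = -19, t = 8 − 2·(-21) = 50  (check: 342·(-19) + 130·50 = 2)
The row with r = 2 (the gcd) gives the Bezout coefficients s = -19, t = 50.
Result: 342 · (-19) + 130 · (50) = 2.

gcd(342, 130) = 2; s = -19, t = 50 (check: 342·(-19) + 130·50 = 2).


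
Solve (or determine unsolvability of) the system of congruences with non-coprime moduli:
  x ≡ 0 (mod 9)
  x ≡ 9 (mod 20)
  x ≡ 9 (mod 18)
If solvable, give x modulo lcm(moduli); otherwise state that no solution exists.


Moduli 9, 20, 18 are not pairwise coprime, so CRT works modulo lcm(m_i) when all pairwise compatibility conditions hold.
Pairwise compatibility: gcd(m_i, m_j) must divide a_i - a_j for every pair.
Merge one congruence at a time:
  Start: x ≡ 0 (mod 9).
  Combine with x ≡ 9 (mod 20): gcd(9, 20) = 1; 9 - 0 = 9, which IS divisible by 1, so compatible.
    Write x = 0 + 9·t and substitute into x ≡ 9 (mod 20): 9·t ≡ 9 − 0 = 9 (mod 20).
    The inverse of 9 mod 20 is 9 (since 9·9 = 81 = 4·20 + 1), so t ≡ 9·9 = 81 ≡ 1 (mod 20).
    Then x = 0 + 9·1 = 9, valid modulo lcm(9, 20) = 180: x ≡ 9 (mod 180).
  Combine with x ≡ 9 (mod 18): gcd(180, 18) = 18; 9 - 9 = 0, which IS divisible by 18, so compatible.
    Write x = 9 + 180·t and substitute into x ≡ 9 (mod 18): 180·t ≡ 9 − 9 = 0 (mod 18).
    Divide the congruence (and modulus) by g = 18: 10·t ≡ 0 (mod 1).
    Modulo 1 every t works; take t = 0.
    Then x = 9 + 180·0 = 9, valid modulo lcm(180, 18) = 180: x ≡ 9 (mod 180).
Verify: 9 mod 9 = 0, 9 mod 20 = 9, 9 mod 18 = 9.

x ≡ 9 (mod 180).


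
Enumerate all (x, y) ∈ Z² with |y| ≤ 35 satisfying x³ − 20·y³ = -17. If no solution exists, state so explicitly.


The equation is x³ - 20y³ = -17. For fixed y, x³ = 20·y³ − 17, so a solution requires the RHS to be a perfect cube.
Strategy: iterate y from -35 to 35, compute RHS = 20·y³ − 17, and check whether it is a (positive or negative) perfect cube.
Check small values of y:
  y = 0: RHS = -17 is not a perfect cube.
  y = 1: RHS = 3 is not a perfect cube.
  y = -1: RHS = -37 is not a perfect cube.
  y = 2: RHS = 143 is not a perfect cube.
  y = -2: RHS = -177 is not a perfect cube.
  y = 3: RHS = 523 is not a perfect cube.
  y = -3: RHS = -557 is not a perfect cube.
Continuing the search up to |y| = 35 finds no solutions either.
No (x, y) in the scanned range satisfies the equation.

No integer solutions with |y| ≤ 35.


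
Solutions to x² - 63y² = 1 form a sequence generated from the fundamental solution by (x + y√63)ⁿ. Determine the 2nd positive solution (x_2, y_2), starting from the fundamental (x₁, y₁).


Step 1: Find the fundamental solution (x₁, y₁) of x² - 63y² = 1.
  Expand √63 as a continued fraction. a₀ = ⌊√63⌋ = 7; iterate m_{k+1} = d_k·a_k − m_k, d_{k+1} = (63 − m_{k+1}²)/d_k, a_{k+1} = ⌊(a₀ + m_{k+1})/d_{k+1}⌋ (starting m₀ = 0, d₀ = 1), with convergents p_k = a_k·p_{k-1} + p_{k-2}, q_k = a_k·q_{k-1} + q_{k-2} (p₋₁ = 1, q₋₁ = 0):
  k = 0: a₀ = 7; p₀/q₀ = 7/1; p₀² − 63·q₀² = 49 − 63 = -14.
  k = 1: m = 7, d = 14, a = ⌊(7 + 7)/14⌋ = 1; p/q = (1·7 + 1)/(1·1 + 0) = 8/1; p² − 63·q² = 64 − 63 = 1.
  The first convergent with p² − 63·q² = 1 gives the fundamental solution (x₁, y₁) = (8, 1).
Step 2: Apply the recurrence (x_{n+1}, y_{n+1}) = (x₁x_n + 63y₁y_n, x₁y_n + y₁x_n) repeatedly.
  From (x_1, y_1) = (8, 1): x_2 = 8·8 + 63·1·1 = 127; y_2 = 8·1 + 1·8 = 16.
Step 3: Verify x_2² - 63·y_2² = 16129 - 16128 = 1 (should be 1). ✓

(x_1, y_1) = (8, 1); (x_2, y_2) = (127, 16).


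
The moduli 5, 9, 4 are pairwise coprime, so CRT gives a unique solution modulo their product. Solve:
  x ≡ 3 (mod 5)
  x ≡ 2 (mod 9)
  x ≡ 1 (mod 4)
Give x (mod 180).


Moduli 5, 9, 4 are pairwise coprime; by CRT there is a unique solution modulo M = 5 · 9 · 4 = 180.
Solve pairwise, accumulating the modulus:
  Start with x ≡ 3 (mod 5).
  Combine with x ≡ 2 (mod 9): since gcd(5, 9) = 1, we get a unique residue mod 45.
    Write x = 3 + 5·t and substitute into x ≡ 2 (mod 9): 5·t ≡ 2 − 3 = -1 (mod 9).
    Reduce coefficients mod 9: 5·t ≡ 8 (mod 9).
    The inverse of 5 mod 9 is 2 (since 5·2 = 10 = 1·9 + 1), so t ≡ 2·8 = 16 ≡ 7 (mod 9).
    Then x = 3 + 5·7 = 38, valid modulo lcm(5, 9) = 45: x ≡ 38 (mod 45).
  Combine with x ≡ 1 (mod 4): since gcd(45, 4) = 1, we get a unique residue mod 180.
    Write x = 38 + 45·t and substitute into x ≡ 1 (mod 4): 45·t ≡ 1 − 38 = -37 (mod 4).
    Reduce coefficients mod 4: 1·t ≡ 3 (mod 4).
    So t ≡ 3 (mod 4).
    Then x = 38 + 45·3 = 173, valid modulo lcm(45, 4) = 180: x ≡ 173 (mod 180).
Verify: 173 mod 5 = 3 ✓, 173 mod 9 = 2 ✓, 173 mod 4 = 1 ✓.

x ≡ 173 (mod 180).


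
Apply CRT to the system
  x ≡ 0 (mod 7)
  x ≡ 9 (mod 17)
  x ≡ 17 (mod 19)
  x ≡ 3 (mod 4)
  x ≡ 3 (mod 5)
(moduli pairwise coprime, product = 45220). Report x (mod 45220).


Product of moduli M = 7 · 17 · 19 · 4 · 5 = 45220.
Merge one congruence at a time:
  Start: x ≡ 0 (mod 7).
  Combine with x ≡ 9 (mod 17); new modulus lcm = 119.
    Write x = 0 + 7·t and substitute into x ≡ 9 (mod 17): 7·t ≡ 9 − 0 = 9 (mod 17).
    The inverse of 7 mod 17 is 5 (since 7·5 = 35 = 2·17 + 1), so t ≡ 5·9 = 45 ≡ 11 (mod 17).
    Then x = 0 + 7·11 = 77, valid modulo lcm(7, 17) = 119: x ≡ 77 (mod 119).
  Combine with x ≡ 17 (mod 19); new modulus lcm = 2261.
    Write x = 77 + 119·t and substitute into x ≡ 17 (mod 19): 119·t ≡ 17 − 77 = -60 (mod 19).
    Reduce coefficients mod 19: 5·t ≡ 16 (mod 19).
    The inverse of 5 mod 19 is 4 (since 5·4 = 20 = 1·19 + 1), so t ≡ 4·16 = 64 ≡ 7 (mod 19).
    Then x = 77 + 119·7 = 910, valid modulo lcm(119, 19) = 2261: x ≡ 910 (mod 2261).
  Combine with x ≡ 3 (mod 4); new modulus lcm = 9044.
    Write x = 910 + 2261·t and substitute into x ≡ 3 (mod 4): 2261·t ≡ 3 − 910 = -907 (mod 4).
    Reduce coefficients mod 4: 1·t ≡ 1 (mod 4).
    So t ≡ 1 (mod 4).
    Then x = 910 + 2261·1 = 3171, valid modulo lcm(2261, 4) = 9044: x ≡ 3171 (mod 9044).
  Combine with x ≡ 3 (mod 5); new modulus lcm = 45220.
    Write x = 3171 + 9044·t and substitute into x ≡ 3 (mod 5): 9044·t ≡ 3 − 3171 = -3168 (mod 5).
    Reduce coefficients mod 5: 4·t ≡ 2 (mod 5).
    The inverse of 4 mod 5 is 4 (since 4·4 = 16 = 3·5 + 1), so t ≡ 4·2 = 8 ≡ 3 (mod 5).
    Then x = 3171 + 9044·3 = 30303, valid modulo lcm(9044, 5) = 45220: x ≡ 30303 (mod 45220).
Verify against each original: 30303 mod 7 = 0, 30303 mod 17 = 9, 30303 mod 19 = 17, 30303 mod 4 = 3, 30303 mod 5 = 3.

x ≡ 30303 (mod 45220).
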